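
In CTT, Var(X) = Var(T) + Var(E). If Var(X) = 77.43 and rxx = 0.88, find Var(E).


var_true = rxx * var_obs = 0.88 * 77.43 = 68.1384
var_error = var_obs - var_true
var_error = 77.43 - 68.1384
var_error = 9.2916

9.2916


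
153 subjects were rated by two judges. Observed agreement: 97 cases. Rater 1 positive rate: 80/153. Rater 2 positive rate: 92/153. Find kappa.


P_o = 97/153 = 0.633987
P_e = (80*92 + 73*61) / 23409 = 0.504635
kappa = (P_o - P_e) / (1 - P_e)
kappa = (0.633987 - 0.504635) / (1 - 0.504635)
kappa = 0.2611

0.2611


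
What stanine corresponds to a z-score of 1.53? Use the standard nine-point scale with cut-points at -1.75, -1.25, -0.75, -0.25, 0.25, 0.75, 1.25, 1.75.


Stanine boundaries: [-1.75, -1.25, -0.75, -0.25, 0.25, 0.75, 1.25, 1.75]
z = 1.53
Check each boundary:
  z >= -1.75 -> could be stanine 2
  z >= -1.25 -> could be stanine 3
  z >= -0.75 -> could be stanine 4
  z >= -0.25 -> could be stanine 5
  z >= 0.25 -> could be stanine 6
  z >= 0.75 -> could be stanine 7
  z >= 1.25 -> could be stanine 8
  z < 1.75
Highest qualifying boundary gives stanine = 8

8


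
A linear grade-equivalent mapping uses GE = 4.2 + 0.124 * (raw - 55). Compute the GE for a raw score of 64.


raw - median = 64 - 55 = 9
slope * diff = 0.124 * 9 = 1.116
GE = 4.2 + 1.116
GE = 5.316

5.316


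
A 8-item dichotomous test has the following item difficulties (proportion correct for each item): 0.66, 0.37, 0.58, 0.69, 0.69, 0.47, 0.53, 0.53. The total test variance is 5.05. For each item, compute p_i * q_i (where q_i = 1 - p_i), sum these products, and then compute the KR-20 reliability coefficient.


For each item, compute p_i * q_i:
  Item 1: 0.66 * 0.34 = 0.2244
  Item 2: 0.37 * 0.63 = 0.2331
  Item 3: 0.58 * 0.42 = 0.2436
  Item 4: 0.69 * 0.31 = 0.2139
  Item 5: 0.69 * 0.31 = 0.2139
  Item 6: 0.47 * 0.53 = 0.2491
  Item 7: 0.53 * 0.47 = 0.2491
  Item 8: 0.53 * 0.47 = 0.2491
Sum(p_i * q_i) = 0.2244 + 0.2331 + 0.2436 + 0.2139 + 0.2139 + 0.2491 + 0.2491 + 0.2491 = 1.8762
KR-20 = (k/(k-1)) * (1 - Sum(p_i*q_i) / Var_total)
= (8/7) * (1 - 1.8762/5.05)
= 1.1429 * 0.6285
KR-20 = 0.7183

0.7183


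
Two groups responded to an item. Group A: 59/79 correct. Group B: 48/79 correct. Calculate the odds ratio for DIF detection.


Odds_A = 59/20 = 2.95
Odds_B = 48/31 = 1.5484
OR = Odds_A / Odds_B = 2.95 / 1.5484
Exactly, OR = (59 * 31) / (20 * 48) = 1829 / 960
OR = 1.9052

1.9052


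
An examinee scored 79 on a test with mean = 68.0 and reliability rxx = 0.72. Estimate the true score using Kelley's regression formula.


T_est = rxx * X + (1 - rxx) * mean
T_est = 0.72 * 79 + 0.28 * 68.0
T_est = 56.88 + 19.04
T_est = 75.92

75.92


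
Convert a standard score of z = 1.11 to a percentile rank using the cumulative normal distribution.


CDF(z) = 0.5 * (1 + erf(z/sqrt(2)))
erf(0.7849) = 0.733
CDF = 0.8665
Percentile rank = 0.8665 * 100 = 86.65

86.65


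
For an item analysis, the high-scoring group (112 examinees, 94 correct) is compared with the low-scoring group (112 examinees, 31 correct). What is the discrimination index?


p_upper = 94/112 = 0.8393
p_lower = 31/112 = 0.2768
D = 0.8393 - 0.2768 = 0.5625

0.5625


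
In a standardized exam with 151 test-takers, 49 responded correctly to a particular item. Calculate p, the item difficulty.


Item difficulty p = number correct / total examinees
p = 49 / 151
p = 0.3245

0.3245


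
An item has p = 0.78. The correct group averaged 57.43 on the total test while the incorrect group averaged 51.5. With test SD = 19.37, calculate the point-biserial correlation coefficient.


q = 1 - p = 0.22
rpb = ((M1 - M0) / SD) * sqrt(p * q)
rpb = ((57.43 - 51.5) / 19.37) * sqrt(0.78 * 0.22)
rpb = 0.1268

0.1268


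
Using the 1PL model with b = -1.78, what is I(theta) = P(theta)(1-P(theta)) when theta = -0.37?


P = 1/(1+exp(-(-0.37--1.78))) = 0.8038
I = P*(1-P) = 0.8038 * 0.1962
I = 0.1577

0.1577


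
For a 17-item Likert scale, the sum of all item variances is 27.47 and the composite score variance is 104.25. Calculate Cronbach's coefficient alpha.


alpha = (k/(k-1)) * (1 - sum(si^2)/s_total^2)
= (17/16) * (1 - 27.47/104.25)
alpha = 0.7825

0.7825


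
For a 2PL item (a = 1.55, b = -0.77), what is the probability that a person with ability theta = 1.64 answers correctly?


a*(theta - b) = 1.55 * (1.64 - -0.77) = 3.7355
exp(-3.7355) = 0.0239
P = 1 / (1 + 0.0239)
P = 0.9767

0.9767


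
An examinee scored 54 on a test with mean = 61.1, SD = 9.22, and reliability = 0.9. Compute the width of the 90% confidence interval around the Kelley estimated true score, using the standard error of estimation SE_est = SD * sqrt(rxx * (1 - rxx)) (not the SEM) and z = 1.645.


True score estimate = 0.9*54 + 0.1*61.1 = 54.71
SE_est = SD * sqrt(rxx * (1 - rxx)) = 9.22 * sqrt(0.9 * 0.1) = 9.22 * sqrt(0.09) = 2.766
CI = T_est +/- z * SE_est, so width = 2 * z * SE_est = 2 * 1.645 * 2.766
Width = 9.1001

9.1001


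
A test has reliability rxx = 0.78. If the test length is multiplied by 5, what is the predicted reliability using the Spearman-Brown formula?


r_new = (n * rxx) / (1 + (n-1) * rxx)
r_new = (5 * 0.78) / (1 + 4 * 0.78)
r_new = 3.9 / 4.12
r_new = 0.9466

0.9466


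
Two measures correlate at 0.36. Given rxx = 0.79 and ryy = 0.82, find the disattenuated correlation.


r_corrected = rxy / sqrt(rxx * ryy)
= 0.36 / sqrt(0.79 * 0.82)
= 0.36 / sqrt(0.6478)
= 0.36 / 0.80486
r_corrected = 0.4473

0.4473


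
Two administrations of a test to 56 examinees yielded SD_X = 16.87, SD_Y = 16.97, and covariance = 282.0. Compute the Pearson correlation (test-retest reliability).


r = cov(X,Y) / (SD_X * SD_Y)
r = 282.0 / (16.87 * 16.97)
r = 282.0 / 286.2839
r = 0.985

0.985


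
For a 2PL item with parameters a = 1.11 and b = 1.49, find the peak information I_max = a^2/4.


For 2PL, max info at theta = b = 1.49
I_max = a^2 / 4 = 1.11^2 / 4
= 1.2321 / 4
I_max = 0.308

0.308


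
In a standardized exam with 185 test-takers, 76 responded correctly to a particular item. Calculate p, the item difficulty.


Item difficulty p = number correct / total examinees
p = 76 / 185
p = 0.4108

0.4108


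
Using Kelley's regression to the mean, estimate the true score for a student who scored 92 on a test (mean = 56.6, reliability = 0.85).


T_est = rxx * X + (1 - rxx) * mean
T_est = 0.85 * 92 + 0.15 * 56.6
T_est = 78.2 + 8.49
T_est = 86.69

86.69


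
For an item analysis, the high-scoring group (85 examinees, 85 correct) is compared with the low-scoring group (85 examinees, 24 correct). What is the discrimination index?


p_upper = 85/85 = 1.0
p_lower = 24/85 = 0.2824
D = 1.0 - 0.2824 = 0.7176

0.7176


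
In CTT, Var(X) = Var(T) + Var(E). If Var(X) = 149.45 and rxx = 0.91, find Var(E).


var_true = rxx * var_obs = 0.91 * 149.45 = 135.9995
var_error = var_obs - var_true
var_error = 149.45 - 135.9995
var_error = 13.4505

13.4505


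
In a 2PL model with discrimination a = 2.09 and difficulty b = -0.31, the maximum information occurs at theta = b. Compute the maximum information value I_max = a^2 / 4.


For 2PL, max info at theta = b = -0.31
I_max = a^2 / 4 = 2.09^2 / 4
= 4.3681 / 4
I_max = 1.092

1.092


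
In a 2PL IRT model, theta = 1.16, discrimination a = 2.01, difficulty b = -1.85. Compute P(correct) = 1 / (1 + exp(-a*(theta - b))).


a*(theta - b) = 2.01 * (1.16 - -1.85) = 6.0501
exp(-6.0501) = 0.0024
P = 1 / (1 + 0.0024)
P = 0.9976

0.9976


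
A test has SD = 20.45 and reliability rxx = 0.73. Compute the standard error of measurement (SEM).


SEM = SD * sqrt(1 - rxx)
SEM = 20.45 * sqrt(1 - 0.73)
SEM = 20.45 * sqrt(0.27) = 20.45 * 0.519615
SEM = 10.6261

10.6261


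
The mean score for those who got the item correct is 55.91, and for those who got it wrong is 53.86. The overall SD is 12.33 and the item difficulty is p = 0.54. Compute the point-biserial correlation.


q = 1 - p = 0.46
rpb = ((M1 - M0) / SD) * sqrt(p * q)
rpb = ((55.91 - 53.86) / 12.33) * sqrt(0.54 * 0.46)
rpb = 0.0829

0.0829


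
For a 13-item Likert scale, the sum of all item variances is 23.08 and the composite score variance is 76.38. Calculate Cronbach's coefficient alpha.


alpha = (k/(k-1)) * (1 - sum(si^2)/s_total^2)
= (13/12) * (1 - 23.08/76.38)
alpha = 0.756

0.756


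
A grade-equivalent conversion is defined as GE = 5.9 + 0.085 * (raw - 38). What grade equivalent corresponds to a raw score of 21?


raw - median = 21 - 38 = -17
slope * diff = 0.085 * -17 = -1.445
GE = 5.9 + -1.445
GE = 4.455

4.455


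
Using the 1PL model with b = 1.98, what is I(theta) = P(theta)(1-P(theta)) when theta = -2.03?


P = 1/(1+exp(-(-2.03-1.98))) = 0.0178
I = P*(1-P) = 0.0178 * 0.9822
I = 0.0175

0.0175


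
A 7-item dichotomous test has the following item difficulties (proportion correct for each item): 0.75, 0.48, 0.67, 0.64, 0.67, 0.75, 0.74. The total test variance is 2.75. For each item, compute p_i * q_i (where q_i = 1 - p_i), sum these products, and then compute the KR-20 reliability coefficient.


For each item, compute p_i * q_i:
  Item 1: 0.75 * 0.25 = 0.1875
  Item 2: 0.48 * 0.52 = 0.2496
  Item 3: 0.67 * 0.33 = 0.2211
  Item 4: 0.64 * 0.36 = 0.2304
  Item 5: 0.67 * 0.33 = 0.2211
  Item 6: 0.75 * 0.25 = 0.1875
  Item 7: 0.74 * 0.26 = 0.1924
Sum(p_i * q_i) = 0.1875 + 0.2496 + 0.2211 + 0.2304 + 0.2211 + 0.1875 + 0.1924 = 1.4896
KR-20 = (k/(k-1)) * (1 - Sum(p_i*q_i) / Var_total)
= (7/6) * (1 - 1.4896/2.75)
= 1.1667 * 0.4583
KR-20 = 0.5347

0.5347


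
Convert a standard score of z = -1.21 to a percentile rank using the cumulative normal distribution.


CDF(z) = 0.5 * (1 + erf(z/sqrt(2)))
erf(-0.8556) = -0.7737
CDF = 0.1131
Percentile rank = 0.1131 * 100 = 11.31

11.31


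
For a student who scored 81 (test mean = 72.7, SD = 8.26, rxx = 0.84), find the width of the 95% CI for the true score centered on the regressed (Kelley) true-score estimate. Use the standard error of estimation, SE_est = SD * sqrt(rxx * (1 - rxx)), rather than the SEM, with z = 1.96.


True score estimate = 0.84*81 + 0.16*72.7 = 79.672
SE_est = SD * sqrt(rxx * (1 - rxx)) = 8.26 * sqrt(0.84 * 0.16) = 8.26 * sqrt(0.1344) = 3.028166
CI = T_est +/- z * SE_est, so width = 2 * z * SE_est = 2 * 1.96 * 3.028166
Width = 11.8704

11.8704


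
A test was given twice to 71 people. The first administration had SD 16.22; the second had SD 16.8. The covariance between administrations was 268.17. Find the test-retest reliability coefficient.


r = cov(X,Y) / (SD_X * SD_Y)
r = 268.17 / (16.22 * 16.8)
r = 268.17 / 272.496
r = 0.9841

0.9841


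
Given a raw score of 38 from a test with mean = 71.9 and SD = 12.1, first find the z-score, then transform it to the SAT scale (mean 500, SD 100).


z = (X - mean) / SD = (38 - 71.9) / 12.1
z = -33.9 / 12.1
z = -2.8017
SAT-scale = SAT = 500 + 100z
Carry z at full precision (z = -33.9 / 12.1) into the conversion:
SAT-scale = 500 + 100 * (-33.9 / 12.1) = 500 + -3390 / 12.1
SAT-scale = 500 + -280.1653
SAT-scale = 219.8347

219.8347


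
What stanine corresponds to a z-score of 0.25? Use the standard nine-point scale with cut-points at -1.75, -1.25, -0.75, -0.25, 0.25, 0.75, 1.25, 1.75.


Stanine boundaries: [-1.75, -1.25, -0.75, -0.25, 0.25, 0.75, 1.25, 1.75]
z = 0.25
Check each boundary:
  z >= -1.75 -> could be stanine 2
  z >= -1.25 -> could be stanine 3
  z >= -0.75 -> could be stanine 4
  z >= -0.25 -> could be stanine 5
  z >= 0.25 -> could be stanine 6
  z < 0.75
  z < 1.25
  z < 1.75
Highest qualifying boundary gives stanine = 6

6


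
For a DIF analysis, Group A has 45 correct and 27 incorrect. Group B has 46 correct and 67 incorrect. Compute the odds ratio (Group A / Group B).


Odds_A = 45/27 = 1.6667
Odds_B = 46/67 = 0.6866
OR = Odds_A / Odds_B = 1.6667 / 0.6866
Exactly, OR = (45 * 67) / (27 * 46) = 3015 / 1242
OR = 2.4275

2.4275


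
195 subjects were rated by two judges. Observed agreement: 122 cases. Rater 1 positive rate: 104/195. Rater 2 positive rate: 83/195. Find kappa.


P_o = 122/195 = 0.625641
P_e = (104*83 + 91*112) / 38025 = 0.495043
kappa = (P_o - P_e) / (1 - P_e)
kappa = (0.625641 - 0.495043) / (1 - 0.495043)
kappa = 0.2586

0.2586


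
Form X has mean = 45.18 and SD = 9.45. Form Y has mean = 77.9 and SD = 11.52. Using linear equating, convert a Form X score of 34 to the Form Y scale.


slope = SD_Y / SD_X = 11.52 / 9.45 ~ 1.219
intercept = mean_Y - slope * mean_X = 77.9 - (11.52 / 9.45) * 45.18 ~ 22.8234
Y = slope * X + intercept. To avoid rounding drift from the rounded slope/intercept, evaluate the equivalent form Y = mean_Y + SD_Y * (X - mean_X) / SD_X at full precision:
Y = 77.9 + 11.52 * (34 - 45.18) / 9.45
Y = 77.9 - 11.52 * 11.18 / 9.45
Y = 77.9 - 128.7936 / 9.45
Y = 77.9 - 13.629
Y = 64.271

64.271


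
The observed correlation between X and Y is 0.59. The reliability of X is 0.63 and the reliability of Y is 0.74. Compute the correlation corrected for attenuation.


r_corrected = rxy / sqrt(rxx * ryy)
= 0.59 / sqrt(0.63 * 0.74)
= 0.59 / sqrt(0.4662)
= 0.59 / 0.682788
r_corrected = 0.8641

0.8641


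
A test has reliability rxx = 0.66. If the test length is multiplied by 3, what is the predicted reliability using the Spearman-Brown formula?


r_new = (n * rxx) / (1 + (n-1) * rxx)
r_new = (3 * 0.66) / (1 + 2 * 0.66)
r_new = 1.98 / 2.32
r_new = 0.8534

0.8534


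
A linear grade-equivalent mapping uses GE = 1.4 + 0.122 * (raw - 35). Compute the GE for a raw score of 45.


raw - median = 45 - 35 = 10
slope * diff = 0.122 * 10 = 1.22
GE = 1.4 + 1.22
GE = 2.62

2.62


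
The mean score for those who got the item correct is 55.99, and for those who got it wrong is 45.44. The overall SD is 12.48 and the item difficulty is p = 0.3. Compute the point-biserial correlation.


q = 1 - p = 0.7
rpb = ((M1 - M0) / SD) * sqrt(p * q)
rpb = ((55.99 - 45.44) / 12.48) * sqrt(0.3 * 0.7)
rpb = 0.3874

0.3874


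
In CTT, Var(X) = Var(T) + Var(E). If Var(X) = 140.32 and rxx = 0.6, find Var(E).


var_true = rxx * var_obs = 0.6 * 140.32 = 84.192
var_error = var_obs - var_true
var_error = 140.32 - 84.192
var_error = 56.128

56.128


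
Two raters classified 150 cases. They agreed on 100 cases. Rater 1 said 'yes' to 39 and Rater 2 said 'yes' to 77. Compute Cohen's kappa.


P_o = 100/150 = 0.666667
P_e = (39*77 + 111*73) / 22500 = 0.4936
kappa = (P_o - P_e) / (1 - P_e)
kappa = (0.666667 - 0.4936) / (1 - 0.4936)
kappa = 0.3418

0.3418


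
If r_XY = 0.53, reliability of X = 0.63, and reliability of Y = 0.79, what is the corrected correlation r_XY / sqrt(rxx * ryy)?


r_corrected = rxy / sqrt(rxx * ryy)
= 0.53 / sqrt(0.63 * 0.79)
= 0.53 / sqrt(0.4977)
= 0.53 / 0.705479
r_corrected = 0.7513

0.7513


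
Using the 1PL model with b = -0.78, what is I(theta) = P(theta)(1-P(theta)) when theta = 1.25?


P = 1/(1+exp(-(1.25--0.78))) = 0.8839
I = P*(1-P) = 0.8839 * 0.1161
I = 0.1026

0.1026


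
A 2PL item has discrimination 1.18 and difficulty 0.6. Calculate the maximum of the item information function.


For 2PL, max info at theta = b = 0.6
I_max = a^2 / 4 = 1.18^2 / 4
= 1.3924 / 4
I_max = 0.3481

0.3481


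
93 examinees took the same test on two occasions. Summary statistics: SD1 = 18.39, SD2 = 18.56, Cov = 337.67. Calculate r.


r = cov(X,Y) / (SD_X * SD_Y)
r = 337.67 / (18.39 * 18.56)
r = 337.67 / 341.3184
r = 0.9893

0.9893


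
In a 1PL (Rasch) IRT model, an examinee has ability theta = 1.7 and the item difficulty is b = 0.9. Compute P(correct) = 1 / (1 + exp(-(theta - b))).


theta - b = 1.7 - 0.9 = 0.8
exp(-(theta - b)) = exp(-0.8) = 0.4493
P = 1 / (1 + 0.4493)
P = 0.69

0.69


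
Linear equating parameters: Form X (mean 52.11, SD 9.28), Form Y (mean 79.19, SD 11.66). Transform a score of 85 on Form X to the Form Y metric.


slope = SD_Y / SD_X = 11.66 / 9.28 ~ 1.2565
intercept = mean_Y - slope * mean_X = 79.19 - (11.66 / 9.28) * 52.11 ~ 13.7156
Y = slope * X + intercept. To avoid rounding drift from the rounded slope/intercept, evaluate the equivalent form Y = mean_Y + SD_Y * (X - mean_X) / SD_X at full precision:
Y = 79.19 + 11.66 * (85 - 52.11) / 9.28
Y = 79.19 + 11.66 * 32.89 / 9.28
Y = 79.19 + 383.4974 / 9.28
Y = 79.19 + 41.3252
Y = 120.5152

120.5152


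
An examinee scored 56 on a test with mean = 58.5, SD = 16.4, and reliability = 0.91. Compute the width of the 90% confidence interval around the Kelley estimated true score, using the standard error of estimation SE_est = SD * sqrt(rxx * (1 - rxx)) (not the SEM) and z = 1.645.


True score estimate = 0.91*56 + 0.09*58.5 = 56.225
SE_est = SD * sqrt(rxx * (1 - rxx)) = 16.4 * sqrt(0.91 * 0.09) = 16.4 * sqrt(0.0819) = 4.693381
CI = T_est +/- z * SE_est, so width = 2 * z * SE_est = 2 * 1.645 * 4.693381
Width = 15.4412

15.4412


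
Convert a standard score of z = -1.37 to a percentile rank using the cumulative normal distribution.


CDF(z) = 0.5 * (1 + erf(z/sqrt(2)))
erf(-0.9687) = -0.8293
CDF = 0.0853
Percentile rank = 0.0853 * 100 = 8.53

8.53


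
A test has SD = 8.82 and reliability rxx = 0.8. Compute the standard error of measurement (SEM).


SEM = SD * sqrt(1 - rxx)
SEM = 8.82 * sqrt(1 - 0.8)
SEM = 8.82 * sqrt(0.2) = 8.82 * 0.447214
SEM = 3.9444

3.9444


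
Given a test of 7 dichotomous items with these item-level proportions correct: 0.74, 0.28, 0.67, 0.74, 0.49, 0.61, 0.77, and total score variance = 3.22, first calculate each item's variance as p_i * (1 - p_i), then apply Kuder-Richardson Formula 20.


For each item, compute p_i * q_i:
  Item 1: 0.74 * 0.26 = 0.1924
  Item 2: 0.28 * 0.72 = 0.2016
  Item 3: 0.67 * 0.33 = 0.2211
  Item 4: 0.74 * 0.26 = 0.1924
  Item 5: 0.49 * 0.51 = 0.2499
  Item 6: 0.61 * 0.39 = 0.2379
  Item 7: 0.77 * 0.23 = 0.1771
Sum(p_i * q_i) = 0.1924 + 0.2016 + 0.2211 + 0.1924 + 0.2499 + 0.2379 + 0.1771 = 1.4724
KR-20 = (k/(k-1)) * (1 - Sum(p_i*q_i) / Var_total)
= (7/6) * (1 - 1.4724/3.22)
= 1.1667 * 0.5427
KR-20 = 0.6332

0.6332


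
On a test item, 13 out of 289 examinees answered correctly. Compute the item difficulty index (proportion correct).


Item difficulty p = number correct / total examinees
p = 13 / 289
p = 0.045

0.045


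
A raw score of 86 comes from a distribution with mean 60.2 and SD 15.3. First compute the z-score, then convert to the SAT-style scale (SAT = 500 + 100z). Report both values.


z = (X - mean) / SD = (86 - 60.2) / 15.3
z = 25.8 / 15.3
z = 1.6863
SAT-scale = SAT = 500 + 100z
Carry z at full precision (z = 25.8 / 15.3) into the conversion:
SAT-scale = 500 + 100 * (25.8 / 15.3) = 500 + 2580 / 15.3
SAT-scale = 500 + 168.6275
SAT-scale = 668.6275

668.6275


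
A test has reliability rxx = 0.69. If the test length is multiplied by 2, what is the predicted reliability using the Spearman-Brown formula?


r_new = (n * rxx) / (1 + (n-1) * rxx)
r_new = (2 * 0.69) / (1 + 1 * 0.69)
r_new = 1.38 / 1.69
r_new = 0.8166

0.8166


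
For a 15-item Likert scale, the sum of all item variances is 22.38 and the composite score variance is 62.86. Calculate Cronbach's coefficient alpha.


alpha = (k/(k-1)) * (1 - sum(si^2)/s_total^2)
= (15/14) * (1 - 22.38/62.86)
alpha = 0.69

0.69


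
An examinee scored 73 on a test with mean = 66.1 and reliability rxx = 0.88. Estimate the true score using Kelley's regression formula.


T_est = rxx * X + (1 - rxx) * mean
T_est = 0.88 * 73 + 0.12 * 66.1
T_est = 64.24 + 7.932
T_est = 72.172

72.172


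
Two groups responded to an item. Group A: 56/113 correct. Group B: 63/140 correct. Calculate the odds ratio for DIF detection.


Odds_A = 56/57 = 0.9825
Odds_B = 63/77 = 0.8182
OR = Odds_A / Odds_B = 0.9825 / 0.8182
Exactly, OR = (56 * 77) / (57 * 63) = 4312 / 3591
OR = 1.2008

1.2008


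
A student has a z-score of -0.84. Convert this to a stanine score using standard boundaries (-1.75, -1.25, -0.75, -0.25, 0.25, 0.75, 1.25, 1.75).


Stanine boundaries: [-1.75, -1.25, -0.75, -0.25, 0.25, 0.75, 1.25, 1.75]
z = -0.84
Check each boundary:
  z >= -1.75 -> could be stanine 2
  z >= -1.25 -> could be stanine 3
  z < -0.75
  z < -0.25
  z < 0.25
  z < 0.75
  z < 1.25
  z < 1.75
Highest qualifying boundary gives stanine = 3

3


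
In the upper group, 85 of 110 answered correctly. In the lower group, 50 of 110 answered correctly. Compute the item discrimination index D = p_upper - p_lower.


p_upper = 85/110 = 0.7727
p_lower = 50/110 = 0.4545
D = 0.7727 - 0.4545 = 0.3182

0.3182


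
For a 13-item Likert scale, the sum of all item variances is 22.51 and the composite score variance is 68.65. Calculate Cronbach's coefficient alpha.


alpha = (k/(k-1)) * (1 - sum(si^2)/s_total^2)
= (13/12) * (1 - 22.51/68.65)
alpha = 0.7281

0.7281


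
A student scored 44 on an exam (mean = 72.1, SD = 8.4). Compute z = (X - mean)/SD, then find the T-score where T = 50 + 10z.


z = (X - mean) / SD = (44 - 72.1) / 8.4
z = -28.1 / 8.4
z = -3.3452
T-score = T = 50 + 10z
Carry z at full precision (z = -28.1 / 8.4) into the conversion:
T-score = 50 + 10 * (-28.1 / 8.4) = 50 + -281 / 8.4
T-score = 50 + -33.4524
T-score = 16.5476

16.5476


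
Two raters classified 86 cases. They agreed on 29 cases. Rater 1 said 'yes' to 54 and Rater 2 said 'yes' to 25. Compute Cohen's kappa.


P_o = 29/86 = 0.337209
P_e = (54*25 + 32*61) / 7396 = 0.446458
kappa = (P_o - P_e) / (1 - P_e)
kappa = (0.337209 - 0.446458) / (1 - 0.446458)
kappa = -0.1974

-0.1974


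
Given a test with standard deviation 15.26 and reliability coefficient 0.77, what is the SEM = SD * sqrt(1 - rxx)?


SEM = SD * sqrt(1 - rxx)
SEM = 15.26 * sqrt(1 - 0.77)
SEM = 15.26 * sqrt(0.23) = 15.26 * 0.479583
SEM = 7.3184

7.3184


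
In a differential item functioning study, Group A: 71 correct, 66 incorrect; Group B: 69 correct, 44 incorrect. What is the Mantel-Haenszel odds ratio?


Odds_A = 71/66 = 1.0758
Odds_B = 69/44 = 1.5682
OR = Odds_A / Odds_B = 1.0758 / 1.5682
Exactly, OR = (71 * 44) / (66 * 69) = 3124 / 4554
OR = 0.686

0.686


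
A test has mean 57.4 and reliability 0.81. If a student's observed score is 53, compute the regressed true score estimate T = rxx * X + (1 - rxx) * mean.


T_est = rxx * X + (1 - rxx) * mean
T_est = 0.81 * 53 + 0.19 * 57.4
T_est = 42.93 + 10.906
T_est = 53.836

53.836


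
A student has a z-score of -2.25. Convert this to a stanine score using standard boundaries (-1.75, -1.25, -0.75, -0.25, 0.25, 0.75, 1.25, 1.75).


Stanine boundaries: [-1.75, -1.25, -0.75, -0.25, 0.25, 0.75, 1.25, 1.75]
z = -2.25
Check each boundary:
  z < -1.75
  z < -1.25
  z < -0.75
  z < -0.25
  z < 0.25
  z < 0.75
  z < 1.25
  z < 1.75
Highest qualifying boundary gives stanine = 1

1


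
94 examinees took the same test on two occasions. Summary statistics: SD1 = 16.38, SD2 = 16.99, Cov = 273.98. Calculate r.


r = cov(X,Y) / (SD_X * SD_Y)
r = 273.98 / (16.38 * 16.99)
r = 273.98 / 278.2962
r = 0.9845

0.9845


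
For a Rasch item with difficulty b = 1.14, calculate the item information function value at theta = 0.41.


P = 1/(1+exp(-(0.41-1.14))) = 0.3252
I = P*(1-P) = 0.3252 * 0.6748
I = 0.2194

0.2194


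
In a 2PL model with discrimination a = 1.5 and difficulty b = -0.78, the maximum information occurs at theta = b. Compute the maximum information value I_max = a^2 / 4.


For 2PL, max info at theta = b = -0.78
I_max = a^2 / 4 = 1.5^2 / 4
= 2.25 / 4
I_max = 0.5625

0.5625


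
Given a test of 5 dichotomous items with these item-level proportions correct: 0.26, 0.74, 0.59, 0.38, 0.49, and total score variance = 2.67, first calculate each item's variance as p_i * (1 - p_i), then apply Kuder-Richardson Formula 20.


For each item, compute p_i * q_i:
  Item 1: 0.26 * 0.74 = 0.1924
  Item 2: 0.74 * 0.26 = 0.1924
  Item 3: 0.59 * 0.41 = 0.2419
  Item 4: 0.38 * 0.62 = 0.2356
  Item 5: 0.49 * 0.51 = 0.2499
Sum(p_i * q_i) = 0.1924 + 0.1924 + 0.2419 + 0.2356 + 0.2499 = 1.1122
KR-20 = (k/(k-1)) * (1 - Sum(p_i*q_i) / Var_total)
= (5/4) * (1 - 1.1122/2.67)
= 1.25 * 0.5834
KR-20 = 0.7293

0.7293


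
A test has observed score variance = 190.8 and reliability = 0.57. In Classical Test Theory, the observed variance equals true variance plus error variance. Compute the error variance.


var_true = rxx * var_obs = 0.57 * 190.8 = 108.756
var_error = var_obs - var_true
var_error = 190.8 - 108.756
var_error = 82.044

82.044


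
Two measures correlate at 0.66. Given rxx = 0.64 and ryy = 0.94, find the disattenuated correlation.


r_corrected = rxy / sqrt(rxx * ryy)
= 0.66 / sqrt(0.64 * 0.94)
= 0.66 / sqrt(0.6016)
= 0.66 / 0.775629
r_corrected = 0.8509

0.8509


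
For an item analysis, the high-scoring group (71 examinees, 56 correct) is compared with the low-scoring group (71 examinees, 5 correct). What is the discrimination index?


p_upper = 56/71 = 0.7887
p_lower = 5/71 = 0.0704
D = 0.7887 - 0.0704 = 0.7183

0.7183


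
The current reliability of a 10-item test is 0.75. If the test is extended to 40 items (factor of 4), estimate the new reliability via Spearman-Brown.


r_new = (n * rxx) / (1 + (n-1) * rxx)
r_new = (4 * 0.75) / (1 + 3 * 0.75)
r_new = 3.0 / 3.25
r_new = 0.9231

0.9231


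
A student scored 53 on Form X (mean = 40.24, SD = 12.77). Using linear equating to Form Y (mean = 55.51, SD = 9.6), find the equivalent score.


slope = SD_Y / SD_X = 9.6 / 12.77 ~ 0.7518
intercept = mean_Y - slope * mean_X = 55.51 - (9.6 / 12.77) * 40.24 ~ 25.2591
Y = slope * X + intercept. To avoid rounding drift from the rounded slope/intercept, evaluate the equivalent form Y = mean_Y + SD_Y * (X - mean_X) / SD_X at full precision:
Y = 55.51 + 9.6 * (53 - 40.24) / 12.77
Y = 55.51 + 9.6 * 12.76 / 12.77
Y = 55.51 + 122.496 / 12.77
Y = 55.51 + 9.5925
Y = 65.1025

65.1025


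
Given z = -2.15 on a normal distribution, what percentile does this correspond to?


CDF(z) = 0.5 * (1 + erf(z/sqrt(2)))
erf(-1.5203) = -0.9684
CDF = 0.0158
Percentile rank = 0.0158 * 100 = 1.58

1.58


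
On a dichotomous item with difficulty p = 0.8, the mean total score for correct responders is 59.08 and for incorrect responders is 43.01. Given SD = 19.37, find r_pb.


q = 1 - p = 0.2
rpb = ((M1 - M0) / SD) * sqrt(p * q)
rpb = ((59.08 - 43.01) / 19.37) * sqrt(0.8 * 0.2)
rpb = 0.3319

0.3319


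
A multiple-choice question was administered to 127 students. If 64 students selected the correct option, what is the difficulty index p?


Item difficulty p = number correct / total examinees
p = 64 / 127
p = 0.5039

0.5039


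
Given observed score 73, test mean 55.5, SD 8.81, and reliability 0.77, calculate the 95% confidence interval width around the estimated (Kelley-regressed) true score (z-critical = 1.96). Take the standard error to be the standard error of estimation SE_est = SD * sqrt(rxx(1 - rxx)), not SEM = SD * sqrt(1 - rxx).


True score estimate = 0.77*73 + 0.23*55.5 = 68.975
SE_est = SD * sqrt(rxx * (1 - rxx)) = 8.81 * sqrt(0.77 * 0.23) = 8.81 * sqrt(0.1771) = 3.707534
CI = T_est +/- z * SE_est, so width = 2 * z * SE_est = 2 * 1.96 * 3.707534
Width = 14.5335

14.5335


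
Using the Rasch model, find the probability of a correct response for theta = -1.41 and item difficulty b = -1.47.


theta - b = -1.41 - -1.47 = 0.06
exp(-(theta - b)) = exp(-0.06) = 0.9418
P = 1 / (1 + 0.9418)
P = 0.515

0.515


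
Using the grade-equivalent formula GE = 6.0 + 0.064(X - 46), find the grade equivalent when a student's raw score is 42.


raw - median = 42 - 46 = -4
slope * diff = 0.064 * -4 = -0.256
GE = 6.0 + -0.256
GE = 5.744

5.744


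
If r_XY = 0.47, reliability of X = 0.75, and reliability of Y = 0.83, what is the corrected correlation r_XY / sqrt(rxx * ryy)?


r_corrected = rxy / sqrt(rxx * ryy)
= 0.47 / sqrt(0.75 * 0.83)
= 0.47 / sqrt(0.6225)
= 0.47 / 0.788987
r_corrected = 0.5957

0.5957


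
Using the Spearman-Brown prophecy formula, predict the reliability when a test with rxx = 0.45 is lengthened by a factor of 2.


r_new = (n * rxx) / (1 + (n-1) * rxx)
r_new = (2 * 0.45) / (1 + 1 * 0.45)
r_new = 0.9 / 1.45
r_new = 0.6207

0.6207


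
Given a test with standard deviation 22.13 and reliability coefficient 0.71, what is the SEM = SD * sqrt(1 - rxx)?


SEM = SD * sqrt(1 - rxx)
SEM = 22.13 * sqrt(1 - 0.71)
SEM = 22.13 * sqrt(0.29) = 22.13 * 0.538516
SEM = 11.9174

11.9174


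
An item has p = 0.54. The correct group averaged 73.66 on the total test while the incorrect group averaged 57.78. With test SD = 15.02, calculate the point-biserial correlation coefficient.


q = 1 - p = 0.46
rpb = ((M1 - M0) / SD) * sqrt(p * q)
rpb = ((73.66 - 57.78) / 15.02) * sqrt(0.54 * 0.46)
rpb = 0.5269

0.5269


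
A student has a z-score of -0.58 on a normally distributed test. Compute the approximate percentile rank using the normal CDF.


CDF(z) = 0.5 * (1 + erf(z/sqrt(2)))
erf(-0.4101) = -0.4381
CDF = 0.281
Percentile rank = 0.281 * 100 = 28.1

28.1


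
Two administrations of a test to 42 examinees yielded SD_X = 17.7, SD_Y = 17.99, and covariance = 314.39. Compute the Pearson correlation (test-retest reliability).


r = cov(X,Y) / (SD_X * SD_Y)
r = 314.39 / (17.7 * 17.99)
r = 314.39 / 318.423
r = 0.9873

0.9873


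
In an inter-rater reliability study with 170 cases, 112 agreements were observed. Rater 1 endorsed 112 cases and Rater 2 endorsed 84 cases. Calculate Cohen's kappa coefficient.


P_o = 112/170 = 0.658824
P_e = (112*84 + 58*86) / 28900 = 0.498131
kappa = (P_o - P_e) / (1 - P_e)
kappa = (0.658824 - 0.498131) / (1 - 0.498131)
kappa = 0.3202

0.3202


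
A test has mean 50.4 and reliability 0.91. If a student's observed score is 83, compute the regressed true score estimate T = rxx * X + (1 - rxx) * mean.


T_est = rxx * X + (1 - rxx) * mean
T_est = 0.91 * 83 + 0.09 * 50.4
T_est = 75.53 + 4.536
T_est = 80.066

80.066


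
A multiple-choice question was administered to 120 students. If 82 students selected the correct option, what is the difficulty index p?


Item difficulty p = number correct / total examinees
p = 82 / 120
p = 0.6833

0.6833


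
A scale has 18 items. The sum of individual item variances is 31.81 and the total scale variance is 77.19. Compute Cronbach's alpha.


alpha = (k/(k-1)) * (1 - sum(si^2)/s_total^2)
= (18/17) * (1 - 31.81/77.19)
alpha = 0.6225

0.6225


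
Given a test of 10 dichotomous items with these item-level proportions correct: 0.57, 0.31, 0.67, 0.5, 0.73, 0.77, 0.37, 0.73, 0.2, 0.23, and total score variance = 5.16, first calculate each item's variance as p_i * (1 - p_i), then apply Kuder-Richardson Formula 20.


For each item, compute p_i * q_i:
  Item 1: 0.57 * 0.43 = 0.2451
  Item 2: 0.31 * 0.69 = 0.2139
  Item 3: 0.67 * 0.33 = 0.2211
  Item 4: 0.5 * 0.5 = 0.25
  Item 5: 0.73 * 0.27 = 0.1971
  Item 6: 0.77 * 0.23 = 0.1771
  Item 7: 0.37 * 0.63 = 0.2331
  Item 8: 0.73 * 0.27 = 0.1971
  Item 9: 0.2 * 0.8 = 0.16
  Item 10: 0.23 * 0.77 = 0.1771
Sum(p_i * q_i) = 0.2451 + 0.2139 + 0.2211 + 0.25 + 0.1971 + 0.1771 + 0.2331 + 0.1971 + 0.16 + 0.1771 = 2.0716
KR-20 = (k/(k-1)) * (1 - Sum(p_i*q_i) / Var_total)
= (10/9) * (1 - 2.0716/5.16)
= 1.1111 * 0.5985
KR-20 = 0.665

0.665


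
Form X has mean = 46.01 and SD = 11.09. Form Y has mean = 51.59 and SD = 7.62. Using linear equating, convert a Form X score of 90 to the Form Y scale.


slope = SD_Y / SD_X = 7.62 / 11.09 ~ 0.6871
intercept = mean_Y - slope * mean_X = 51.59 - (7.62 / 11.09) * 46.01 ~ 19.9763
Y = slope * X + intercept. To avoid rounding drift from the rounded slope/intercept, evaluate the equivalent form Y = mean_Y + SD_Y * (X - mean_X) / SD_X at full precision:
Y = 51.59 + 7.62 * (90 - 46.01) / 11.09
Y = 51.59 + 7.62 * 43.99 / 11.09
Y = 51.59 + 335.2038 / 11.09
Y = 51.59 + 30.2258
Y = 81.8158

81.8158


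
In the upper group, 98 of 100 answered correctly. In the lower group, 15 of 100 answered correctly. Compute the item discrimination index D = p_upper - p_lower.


p_upper = 98/100 = 0.98
p_lower = 15/100 = 0.15
D = 0.98 - 0.15 = 0.83

0.83


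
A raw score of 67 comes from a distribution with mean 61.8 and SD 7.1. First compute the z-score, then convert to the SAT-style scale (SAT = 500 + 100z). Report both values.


z = (X - mean) / SD = (67 - 61.8) / 7.1
z = 5.2 / 7.1
z = 0.7324
SAT-scale = SAT = 500 + 100z
Carry z at full precision (z = 5.2 / 7.1) into the conversion:
SAT-scale = 500 + 100 * (5.2 / 7.1) = 500 + 520 / 7.1
SAT-scale = 500 + 73.2394
SAT-scale = 573.2394

573.2394


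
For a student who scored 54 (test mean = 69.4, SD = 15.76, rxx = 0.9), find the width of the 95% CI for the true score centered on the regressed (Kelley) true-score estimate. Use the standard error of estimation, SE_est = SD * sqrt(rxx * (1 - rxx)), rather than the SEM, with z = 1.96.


True score estimate = 0.9*54 + 0.1*69.4 = 55.54
SE_est = SD * sqrt(rxx * (1 - rxx)) = 15.76 * sqrt(0.9 * 0.1) = 15.76 * sqrt(0.09) = 4.728
CI = T_est +/- z * SE_est, so width = 2 * z * SE_est = 2 * 1.96 * 4.728
Width = 18.5338

18.5338


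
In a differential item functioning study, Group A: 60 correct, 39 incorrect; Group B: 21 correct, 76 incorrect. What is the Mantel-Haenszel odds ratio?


Odds_A = 60/39 = 1.5385
Odds_B = 21/76 = 0.2763
OR = Odds_A / Odds_B = 1.5385 / 0.2763
Exactly, OR = (60 * 76) / (39 * 21) = 4560 / 819
OR = 5.5678

5.5678


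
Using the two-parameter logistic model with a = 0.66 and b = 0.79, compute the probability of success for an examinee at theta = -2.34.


a*(theta - b) = 0.66 * (-2.34 - 0.79) = -2.0658
exp(--2.0658) = 7.8916
P = 1 / (1 + 7.8916)
P = 0.1125

0.1125


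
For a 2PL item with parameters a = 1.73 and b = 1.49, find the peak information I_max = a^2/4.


For 2PL, max info at theta = b = 1.49
I_max = a^2 / 4 = 1.73^2 / 4
= 2.9929 / 4
I_max = 0.7482

0.7482


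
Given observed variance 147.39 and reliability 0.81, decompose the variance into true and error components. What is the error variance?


var_true = rxx * var_obs = 0.81 * 147.39 = 119.3859
var_error = var_obs - var_true
var_error = 147.39 - 119.3859
var_error = 28.0041

28.0041


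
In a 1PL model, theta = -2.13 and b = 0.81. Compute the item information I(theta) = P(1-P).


P = 1/(1+exp(-(-2.13-0.81))) = 0.0502
I = P*(1-P) = 0.0502 * 0.9498
I = 0.0477

0.0477


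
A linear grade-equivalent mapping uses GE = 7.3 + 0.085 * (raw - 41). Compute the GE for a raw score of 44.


raw - median = 44 - 41 = 3
slope * diff = 0.085 * 3 = 0.255
GE = 7.3 + 0.255
GE = 7.555

7.555


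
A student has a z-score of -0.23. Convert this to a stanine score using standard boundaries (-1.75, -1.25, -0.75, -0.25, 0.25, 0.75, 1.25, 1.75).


Stanine boundaries: [-1.75, -1.25, -0.75, -0.25, 0.25, 0.75, 1.25, 1.75]
z = -0.23
Check each boundary:
  z >= -1.75 -> could be stanine 2
  z >= -1.25 -> could be stanine 3
  z >= -0.75 -> could be stanine 4
  z >= -0.25 -> could be stanine 5
  z < 0.25
  z < 0.75
  z < 1.25
  z < 1.75
Highest qualifying boundary gives stanine = 5

5


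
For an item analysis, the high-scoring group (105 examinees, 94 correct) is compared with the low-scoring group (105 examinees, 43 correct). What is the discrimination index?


p_upper = 94/105 = 0.8952
p_lower = 43/105 = 0.4095
D = 0.8952 - 0.4095 = 0.4857

0.4857


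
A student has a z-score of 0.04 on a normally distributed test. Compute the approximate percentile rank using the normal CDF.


CDF(z) = 0.5 * (1 + erf(z/sqrt(2)))
erf(0.0283) = 0.0319
CDF = 0.516
Percentile rank = 0.516 * 100 = 51.6

51.6


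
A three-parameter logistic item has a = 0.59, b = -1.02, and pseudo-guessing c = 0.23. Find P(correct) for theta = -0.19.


logit = 0.59*(-0.19 - -1.02) = 0.4897
P* = 1/(1 + exp(-0.4897)) = 0.62
P = 0.23 + (1 - 0.23) * 0.62
P = 0.7074

0.7074


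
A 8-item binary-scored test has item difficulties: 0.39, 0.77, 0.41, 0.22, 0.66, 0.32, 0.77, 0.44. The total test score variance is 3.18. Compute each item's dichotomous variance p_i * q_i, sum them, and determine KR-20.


For each item, compute p_i * q_i:
  Item 1: 0.39 * 0.61 = 0.2379
  Item 2: 0.77 * 0.23 = 0.1771
  Item 3: 0.41 * 0.59 = 0.2419
  Item 4: 0.22 * 0.78 = 0.1716
  Item 5: 0.66 * 0.34 = 0.2244
  Item 6: 0.32 * 0.68 = 0.2176
  Item 7: 0.77 * 0.23 = 0.1771
  Item 8: 0.44 * 0.56 = 0.2464
Sum(p_i * q_i) = 0.2379 + 0.1771 + 0.2419 + 0.1716 + 0.2244 + 0.2176 + 0.1771 + 0.2464 = 1.694
KR-20 = (k/(k-1)) * (1 - Sum(p_i*q_i) / Var_total)
= (8/7) * (1 - 1.694/3.18)
= 1.1429 * 0.4673
KR-20 = 0.5341

0.5341


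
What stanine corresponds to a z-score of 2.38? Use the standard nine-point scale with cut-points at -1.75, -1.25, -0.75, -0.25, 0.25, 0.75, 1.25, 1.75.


Stanine boundaries: [-1.75, -1.25, -0.75, -0.25, 0.25, 0.75, 1.25, 1.75]
z = 2.38
Check each boundary:
  z >= -1.75 -> could be stanine 2
  z >= -1.25 -> could be stanine 3
  z >= -0.75 -> could be stanine 4
  z >= -0.25 -> could be stanine 5
  z >= 0.25 -> could be stanine 6
  z >= 0.75 -> could be stanine 7
  z >= 1.25 -> could be stanine 8
  z >= 1.75 -> could be stanine 9
Highest qualifying boundary gives stanine = 9

9


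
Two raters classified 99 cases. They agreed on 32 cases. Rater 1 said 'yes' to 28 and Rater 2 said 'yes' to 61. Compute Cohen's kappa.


P_o = 32/99 = 0.323232
P_e = (28*61 + 71*38) / 9801 = 0.449546
kappa = (P_o - P_e) / (1 - P_e)
kappa = (0.323232 - 0.449546) / (1 - 0.449546)
kappa = -0.2295

-0.2295


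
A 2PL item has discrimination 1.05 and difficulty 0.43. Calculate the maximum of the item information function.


For 2PL, max info at theta = b = 0.43
I_max = a^2 / 4 = 1.05^2 / 4
= 1.1025 / 4
I_max = 0.2756

0.2756


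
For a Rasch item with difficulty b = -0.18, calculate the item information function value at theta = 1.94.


P = 1/(1+exp(-(1.94--0.18))) = 0.8928
I = P*(1-P) = 0.8928 * 0.1072
I = 0.0957

0.0957


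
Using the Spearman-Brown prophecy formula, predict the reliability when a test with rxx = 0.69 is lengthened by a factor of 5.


r_new = (n * rxx) / (1 + (n-1) * rxx)
r_new = (5 * 0.69) / (1 + 4 * 0.69)
r_new = 3.45 / 3.76
r_new = 0.9176

0.9176


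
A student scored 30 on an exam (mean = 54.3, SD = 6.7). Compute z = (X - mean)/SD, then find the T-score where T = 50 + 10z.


z = (X - mean) / SD = (30 - 54.3) / 6.7
z = -24.3 / 6.7
z = -3.6269
T-score = T = 50 + 10z
Carry z at full precision (z = -24.3 / 6.7) into the conversion:
T-score = 50 + 10 * (-24.3 / 6.7) = 50 + -243 / 6.7
T-score = 50 + -36.2687
T-score = 13.7313

13.7313


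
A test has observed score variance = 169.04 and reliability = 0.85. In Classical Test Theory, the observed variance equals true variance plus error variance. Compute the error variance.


var_true = rxx * var_obs = 0.85 * 169.04 = 143.684
var_error = var_obs - var_true
var_error = 169.04 - 143.684
var_error = 25.356

25.356


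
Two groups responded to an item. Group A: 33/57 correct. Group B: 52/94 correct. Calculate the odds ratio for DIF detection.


Odds_A = 33/24 = 1.375
Odds_B = 52/42 = 1.2381
OR = Odds_A / Odds_B = 1.375 / 1.2381
Exactly, OR = (33 * 42) / (24 * 52) = 1386 / 1248
OR = 1.1106

1.1106


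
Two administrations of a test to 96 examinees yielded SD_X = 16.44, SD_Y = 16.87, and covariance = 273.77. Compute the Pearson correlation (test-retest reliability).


r = cov(X,Y) / (SD_X * SD_Y)
r = 273.77 / (16.44 * 16.87)
r = 273.77 / 277.3428
r = 0.9871

0.9871


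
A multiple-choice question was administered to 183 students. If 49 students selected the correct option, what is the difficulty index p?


Item difficulty p = number correct / total examinees
p = 49 / 183
p = 0.2678

0.2678


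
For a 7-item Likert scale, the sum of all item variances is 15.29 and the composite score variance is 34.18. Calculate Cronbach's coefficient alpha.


alpha = (k/(k-1)) * (1 - sum(si^2)/s_total^2)
= (7/6) * (1 - 15.29/34.18)
alpha = 0.6448

0.6448


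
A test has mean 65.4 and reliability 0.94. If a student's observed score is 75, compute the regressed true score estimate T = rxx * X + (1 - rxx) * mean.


T_est = rxx * X + (1 - rxx) * mean
T_est = 0.94 * 75 + 0.06 * 65.4
T_est = 70.5 + 3.924
T_est = 74.424

74.424
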